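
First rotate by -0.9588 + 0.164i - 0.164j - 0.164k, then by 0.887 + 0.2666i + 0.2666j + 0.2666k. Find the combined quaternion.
-0.8067 - 0.1101i - 0.3136j - 0.4885k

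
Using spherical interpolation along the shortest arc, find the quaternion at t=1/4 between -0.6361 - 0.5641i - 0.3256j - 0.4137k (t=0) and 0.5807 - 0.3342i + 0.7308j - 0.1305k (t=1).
-0.7182 - 0.368i - 0.505j - 0.3062k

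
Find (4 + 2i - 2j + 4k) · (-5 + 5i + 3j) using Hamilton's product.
-24 - 2i + 42j - 4k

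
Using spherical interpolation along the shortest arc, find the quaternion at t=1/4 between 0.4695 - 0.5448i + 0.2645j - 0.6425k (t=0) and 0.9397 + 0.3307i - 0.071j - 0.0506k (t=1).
0.7129 - 0.358i + 0.2034j - 0.5677k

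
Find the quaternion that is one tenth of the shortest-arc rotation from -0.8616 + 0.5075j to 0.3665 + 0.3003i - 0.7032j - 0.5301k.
-0.8347 - 0.0338i + 0.5464j + 0.0596k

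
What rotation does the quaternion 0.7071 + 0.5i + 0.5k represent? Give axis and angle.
axis = (√2/2, 0, √2/2), θ = π/2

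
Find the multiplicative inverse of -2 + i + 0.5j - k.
-0.32 - 0.16i - 0.08j + 0.16k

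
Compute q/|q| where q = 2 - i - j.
0.8165 - 0.4082i - 0.4082j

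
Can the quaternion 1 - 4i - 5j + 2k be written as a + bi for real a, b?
No. The quaternion 1 - 4i - 5j + 2k has j-coefficient y = -5 and k-coefficient z = 2, not both zero, so it does not lie in the complex subalgebra spanned by 1 and i.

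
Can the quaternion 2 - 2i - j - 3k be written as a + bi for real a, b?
No. The quaternion 2 - 2i - j - 3k has j-coefficient y = -1 and k-coefficient z = -3, not both zero, so it does not lie in the complex subalgebra spanned by 1 and i.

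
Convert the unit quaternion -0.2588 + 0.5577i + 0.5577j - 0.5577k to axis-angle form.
axis = (√3/3, √3/3, -√3/3), θ = 7π/6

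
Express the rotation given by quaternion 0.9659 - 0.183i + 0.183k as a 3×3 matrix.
[[0.933, -0.3535, -0.067], [0.3535, 0.866, 0.3535], [-0.067, -0.3535, 0.933]]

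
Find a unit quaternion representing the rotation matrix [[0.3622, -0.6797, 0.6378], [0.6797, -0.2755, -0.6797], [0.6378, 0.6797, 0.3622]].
0.6019 + 0.5647i + 0.5647k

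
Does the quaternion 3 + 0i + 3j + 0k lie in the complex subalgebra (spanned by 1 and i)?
No. The quaternion 3 + 3j has j-coefficient y = 3 and k-coefficient z = 0, not both zero, so it does not lie in the complex subalgebra spanned by 1 and i.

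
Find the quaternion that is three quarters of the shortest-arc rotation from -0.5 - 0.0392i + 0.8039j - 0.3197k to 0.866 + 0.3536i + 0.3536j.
-0.9384 - 0.3255i - 0.031j - 0.1117k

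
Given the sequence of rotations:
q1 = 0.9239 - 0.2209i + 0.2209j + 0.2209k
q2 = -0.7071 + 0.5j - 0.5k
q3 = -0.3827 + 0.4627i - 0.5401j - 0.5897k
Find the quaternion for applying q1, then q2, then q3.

q2 · q1 = -0.6533 + 0.3771i + 0.4162j - 0.5077k
q3 · q2 · q1 = 0.0009 + 0.073i + 0.2061j + 0.9758k
0.0009 + 0.073i + 0.2061j + 0.9758k


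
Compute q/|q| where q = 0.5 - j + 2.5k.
0.1826 - 0.3651j + 0.9129k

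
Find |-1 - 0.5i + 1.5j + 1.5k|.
2.398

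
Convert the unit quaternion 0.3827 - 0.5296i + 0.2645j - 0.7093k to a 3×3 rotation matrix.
[[-0.1461, 0.2627, 0.9537], [-0.8231, -0.5672, 0.0301], [0.5488, -0.7806, 0.2991]]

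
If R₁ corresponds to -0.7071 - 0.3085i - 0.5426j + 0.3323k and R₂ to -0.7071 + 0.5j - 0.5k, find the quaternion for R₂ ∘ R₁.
0.9374 + 0.113i + 0.1844j + 0.2728k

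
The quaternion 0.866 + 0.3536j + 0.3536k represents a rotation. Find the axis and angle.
axis = (0, √2/2, √2/2), θ = π/3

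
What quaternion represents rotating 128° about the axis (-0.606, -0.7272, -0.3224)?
0.4384 - 0.5447i - 0.6536j - 0.2898k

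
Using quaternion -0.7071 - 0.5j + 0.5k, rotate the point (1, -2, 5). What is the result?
(2.121, -4.207, 2.793)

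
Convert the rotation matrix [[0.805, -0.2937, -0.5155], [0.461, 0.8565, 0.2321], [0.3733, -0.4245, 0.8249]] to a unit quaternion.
0.9336 - 0.1758i - 0.238j + 0.2021k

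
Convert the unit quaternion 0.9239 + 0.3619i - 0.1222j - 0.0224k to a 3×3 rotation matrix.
[[0.9691, -0.0471, -0.242], [-0.1298, 0.7371, -0.6632], [0.2096, 0.6742, 0.7082]]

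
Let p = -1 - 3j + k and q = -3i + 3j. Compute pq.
9 - 6j - 9k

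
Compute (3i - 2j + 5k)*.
-3i + 2j - 5k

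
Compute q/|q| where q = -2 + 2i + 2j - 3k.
-0.4364 + 0.4364i + 0.4364j - 0.6547k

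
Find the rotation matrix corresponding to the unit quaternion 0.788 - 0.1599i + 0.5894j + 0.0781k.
[[0.293, -0.3116, 0.9039], [-0.0654, 0.9367, 0.3441], [-0.9539, -0.1599, 0.2541]]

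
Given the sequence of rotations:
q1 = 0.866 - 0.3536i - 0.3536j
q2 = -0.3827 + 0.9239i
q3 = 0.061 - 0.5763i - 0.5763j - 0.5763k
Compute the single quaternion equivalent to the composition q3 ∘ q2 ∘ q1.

q2 · q1 = -0.0047 + 0.9354i + 0.1353j - 0.3267k
q3 · q2 · q1 = 0.4285 + 0.326i - 0.7164j + 0.4439k
0.4285 + 0.326i - 0.7164j + 0.4439k


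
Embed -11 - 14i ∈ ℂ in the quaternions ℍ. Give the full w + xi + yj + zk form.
-11 - 14i + 0j + 0k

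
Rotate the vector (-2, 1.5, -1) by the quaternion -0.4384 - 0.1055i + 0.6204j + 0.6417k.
(2.514, 0.915, 0.308)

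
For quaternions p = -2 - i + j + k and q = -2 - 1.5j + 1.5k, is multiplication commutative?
No: pq = 4 + 5i + 2.5j - 3.5k ≠ 4 - i - 0.5j - 6.5k = qp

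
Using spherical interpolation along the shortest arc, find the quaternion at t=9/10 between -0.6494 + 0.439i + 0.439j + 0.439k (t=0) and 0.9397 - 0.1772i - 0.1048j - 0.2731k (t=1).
-0.9222 + 0.2072i + 0.1414j + 0.2943k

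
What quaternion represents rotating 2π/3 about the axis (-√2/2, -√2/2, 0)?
0.5 - 0.6124i - 0.6124j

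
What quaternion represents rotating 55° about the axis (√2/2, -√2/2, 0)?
0.887 + 0.3265i - 0.3265j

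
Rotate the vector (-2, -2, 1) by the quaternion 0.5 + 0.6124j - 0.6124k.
(0.388, -0.025, 2.975)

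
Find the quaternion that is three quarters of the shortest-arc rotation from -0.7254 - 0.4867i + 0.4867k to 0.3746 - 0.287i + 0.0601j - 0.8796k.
-0.5139 + 0.0896i - 0.0485j + 0.8518k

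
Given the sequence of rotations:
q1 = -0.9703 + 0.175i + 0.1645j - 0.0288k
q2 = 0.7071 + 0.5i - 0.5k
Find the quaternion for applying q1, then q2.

q2 · q1 = -0.788 - 0.2792i + 0.0432j + 0.547k
-0.788 - 0.2792i + 0.0432j + 0.547k


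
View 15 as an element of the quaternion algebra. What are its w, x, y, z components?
15 + 0i + 0j + 0k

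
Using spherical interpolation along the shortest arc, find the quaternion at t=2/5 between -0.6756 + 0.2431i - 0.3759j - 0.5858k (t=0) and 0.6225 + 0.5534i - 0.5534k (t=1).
-0.1793 + 0.5121i - 0.2992j - 0.7849k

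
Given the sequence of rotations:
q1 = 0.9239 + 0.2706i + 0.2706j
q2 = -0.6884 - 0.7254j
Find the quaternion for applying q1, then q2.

q2 · q1 = -0.4397 - 0.1863i - 0.8565j + 0.1963k
-0.4397 - 0.1863i - 0.8565j + 0.1963k


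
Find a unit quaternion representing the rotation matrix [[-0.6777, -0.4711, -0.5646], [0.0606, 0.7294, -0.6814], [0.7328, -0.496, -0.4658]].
-0.3827 - 0.1211i + 0.8475j - 0.3473k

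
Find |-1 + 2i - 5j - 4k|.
√46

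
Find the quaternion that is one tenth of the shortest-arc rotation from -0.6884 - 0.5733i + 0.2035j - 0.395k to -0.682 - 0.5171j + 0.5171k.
-0.763 - 0.5545i + 0.1232j - 0.3085k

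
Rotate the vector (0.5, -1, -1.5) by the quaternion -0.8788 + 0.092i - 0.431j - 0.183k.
(-0.404, -1.274, -1.309)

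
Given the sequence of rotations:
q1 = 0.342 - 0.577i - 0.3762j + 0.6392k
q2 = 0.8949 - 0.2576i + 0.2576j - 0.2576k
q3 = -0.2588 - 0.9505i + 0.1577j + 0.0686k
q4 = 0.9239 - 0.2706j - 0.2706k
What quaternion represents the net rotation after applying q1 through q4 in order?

q2 · q1 = 0.419 - 0.5367i + 0.0647j + 0.7295k
q3 · q2 · q1 = -0.6788 - 0.1488i + 0.7059j - 0.1369k
q4 · q3 · q2 · q1 = -0.4732 + 0.0906i + 0.8761j + 0.0169k
-0.4732 + 0.0906i + 0.8761j + 0.0169k


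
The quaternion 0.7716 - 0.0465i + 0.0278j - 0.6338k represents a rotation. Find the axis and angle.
axis = (-0.0731, 0.0437, -0.9964), θ = 79°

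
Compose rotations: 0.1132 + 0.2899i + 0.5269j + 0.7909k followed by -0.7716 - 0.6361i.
0.0971 - 0.2957i + 0.0965j - 0.9454k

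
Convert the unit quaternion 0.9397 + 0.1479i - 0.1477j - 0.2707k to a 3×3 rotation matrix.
[[0.8098, 0.4651, -0.3577], [-0.5524, 0.8097, -0.198], [0.1975, 0.3579, 0.9126]]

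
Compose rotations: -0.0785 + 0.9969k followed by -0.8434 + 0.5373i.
0.0662 - 0.0422i - 0.5356j - 0.8408k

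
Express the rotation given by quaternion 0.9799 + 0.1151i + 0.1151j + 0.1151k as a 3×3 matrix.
[[0.947, -0.1991, 0.2521], [0.2521, 0.947, -0.1991], [-0.1991, 0.2521, 0.947]]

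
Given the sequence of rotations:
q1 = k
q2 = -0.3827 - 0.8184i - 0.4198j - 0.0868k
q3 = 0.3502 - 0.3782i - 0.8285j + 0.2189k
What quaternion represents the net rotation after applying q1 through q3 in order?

q2 · q1 = 0.0868 - 0.4198i + 0.8184j - 0.3827k
q3 · q2 · q1 = 0.6334 - 0.0419i - 0.0219j - 0.7723k
0.6334 - 0.0419i - 0.0219j - 0.7723k


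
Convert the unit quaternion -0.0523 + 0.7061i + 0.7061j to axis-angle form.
axis = (√2/2, √2/2, 0), θ = 186°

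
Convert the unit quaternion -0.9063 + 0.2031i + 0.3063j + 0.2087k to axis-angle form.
axis = (0.4806, 0.7247, 0.4938), θ = 310°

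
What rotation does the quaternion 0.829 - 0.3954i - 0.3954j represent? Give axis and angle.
axis = (-√2/2, -√2/2, 0), θ = 68°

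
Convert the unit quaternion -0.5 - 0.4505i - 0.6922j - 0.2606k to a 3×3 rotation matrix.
[[-0.0941, 0.3631, 0.927], [0.8843, 0.4583, -0.0897], [-0.4574, 0.8113, -0.3642]]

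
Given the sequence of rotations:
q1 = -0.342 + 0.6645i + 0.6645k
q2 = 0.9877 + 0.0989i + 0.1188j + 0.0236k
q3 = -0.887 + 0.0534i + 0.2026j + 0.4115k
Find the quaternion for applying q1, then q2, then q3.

q2 · q1 = -0.4192 + 0.7014i - 0.0907j + 0.5693k
q3 · q2 · q1 = 0.1185 - 0.4919i + 0.2537j - 0.8244k
0.1185 - 0.4919i + 0.2537j - 0.8244k


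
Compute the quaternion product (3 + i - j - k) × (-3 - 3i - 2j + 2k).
-6 - 16i - 2j + 4k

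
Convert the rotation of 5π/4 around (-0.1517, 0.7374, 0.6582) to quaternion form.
-0.3827 - 0.1402i + 0.6813j + 0.6081k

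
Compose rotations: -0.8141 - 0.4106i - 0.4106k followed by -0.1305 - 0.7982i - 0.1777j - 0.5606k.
-0.4517 + 0.7764i + 0.0471j + 0.437k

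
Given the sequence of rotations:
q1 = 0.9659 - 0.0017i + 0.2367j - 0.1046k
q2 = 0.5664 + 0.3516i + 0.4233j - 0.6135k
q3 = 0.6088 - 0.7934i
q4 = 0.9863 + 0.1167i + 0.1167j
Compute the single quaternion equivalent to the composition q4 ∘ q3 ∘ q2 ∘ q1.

q2 · q1 = 0.3833 + 0.4396i + 0.5808j - 0.5679k
q3 · q2 · q1 = 0.5821 - 0.0365i - 0.097j - 0.8065k
q4 · q3 · q2 · q1 = 0.5897 - 0.0622i + 0.0664j - 0.8025k
0.5897 - 0.0622i + 0.0664j - 0.8025k


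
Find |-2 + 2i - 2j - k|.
√13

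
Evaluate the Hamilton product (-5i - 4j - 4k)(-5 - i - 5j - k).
-29 + 9i + 19j + 41k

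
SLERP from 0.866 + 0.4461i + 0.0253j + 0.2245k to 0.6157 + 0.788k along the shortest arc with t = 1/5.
0.8556 + 0.3707i + 0.021j + 0.3607k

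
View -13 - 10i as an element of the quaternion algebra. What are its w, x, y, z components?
-13 - 10i + 0j + 0k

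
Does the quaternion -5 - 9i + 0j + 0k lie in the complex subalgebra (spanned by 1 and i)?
Yes. The quaternion -5 - 9i has j- and k-coefficients y = z = 0, so it lies in the complex subalgebra spanned by 1 and i.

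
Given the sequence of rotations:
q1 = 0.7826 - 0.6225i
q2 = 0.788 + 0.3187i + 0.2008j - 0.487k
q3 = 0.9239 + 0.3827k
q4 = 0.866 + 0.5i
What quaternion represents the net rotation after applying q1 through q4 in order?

q2 · q1 = 0.8151 - 0.2411i + 0.4603j - 0.2561k
q3 · q2 · q1 = 0.8511 - 0.3989i + 0.333j + 0.0753k
q4 · q3 · q2 · q1 = 0.9365 + 0.0801i + 0.2507j + 0.2317k
0.9365 + 0.0801i + 0.2507j + 0.2317k


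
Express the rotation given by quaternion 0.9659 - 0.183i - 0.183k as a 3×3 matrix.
[[0.933, 0.3535, 0.067], [-0.3535, 0.866, 0.3535], [0.067, -0.3535, 0.933]]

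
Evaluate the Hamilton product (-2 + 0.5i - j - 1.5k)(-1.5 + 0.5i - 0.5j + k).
3.75 - 3.5i + 1.25j + 0.5k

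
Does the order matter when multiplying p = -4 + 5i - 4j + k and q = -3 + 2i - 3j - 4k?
Yes: pq = -6 - 4i + 46j + 6k ≠ -6 - 42i + 2j + 20k = qp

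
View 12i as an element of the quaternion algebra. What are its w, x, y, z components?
0 + 12i + 0j + 0k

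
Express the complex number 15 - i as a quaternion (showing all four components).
15 - i + 0j + 0k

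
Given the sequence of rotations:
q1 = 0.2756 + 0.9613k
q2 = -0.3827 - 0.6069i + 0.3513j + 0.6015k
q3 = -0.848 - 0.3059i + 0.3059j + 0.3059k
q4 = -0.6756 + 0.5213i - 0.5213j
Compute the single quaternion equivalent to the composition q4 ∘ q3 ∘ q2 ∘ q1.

q2 · q1 = -0.6837 + 0.1704i + 0.6802j - 0.2021k
q3 · q2 · q1 = 0.4857 - 0.2053i - 0.7957j - 0.298k
q4 · q3 · q2 · q1 = -0.6359 + 0.5472i + 0.4397j - 0.3205k
-0.6359 + 0.5472i + 0.4397j - 0.3205k


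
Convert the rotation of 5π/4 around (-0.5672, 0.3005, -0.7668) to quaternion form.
-0.3827 - 0.524i + 0.2776j - 0.7084k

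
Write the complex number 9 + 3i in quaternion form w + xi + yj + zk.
9 + 3i + 0j + 0k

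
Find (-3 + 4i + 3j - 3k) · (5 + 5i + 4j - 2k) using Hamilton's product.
-53 + 11i - 4j - 8k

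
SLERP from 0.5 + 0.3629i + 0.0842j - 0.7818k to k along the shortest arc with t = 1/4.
0.3879 + 0.2815i + 0.0653j - 0.8752k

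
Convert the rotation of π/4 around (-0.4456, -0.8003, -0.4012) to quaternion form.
0.9239 - 0.1705i - 0.3063j - 0.1535k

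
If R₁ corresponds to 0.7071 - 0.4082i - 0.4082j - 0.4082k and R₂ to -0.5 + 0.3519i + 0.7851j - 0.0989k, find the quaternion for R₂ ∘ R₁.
0.0702 + 0.0921i + 0.9433j + 0.311k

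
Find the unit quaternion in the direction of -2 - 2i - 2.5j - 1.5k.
-0.4924 - 0.4924i - 0.6155j - 0.3693k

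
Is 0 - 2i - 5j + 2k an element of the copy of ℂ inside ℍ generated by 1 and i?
No. The quaternion -2i - 5j + 2k has j-coefficient y = -5 and k-coefficient z = 2, not both zero, so it does not lie in the complex subalgebra spanned by 1 and i.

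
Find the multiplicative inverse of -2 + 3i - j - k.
-0.1333 - 0.2i + 0.0667j + 0.0667k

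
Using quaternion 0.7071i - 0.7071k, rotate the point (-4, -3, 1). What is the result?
(-1, 3, 4)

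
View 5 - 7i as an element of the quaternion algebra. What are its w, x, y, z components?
5 - 7i + 0j + 0k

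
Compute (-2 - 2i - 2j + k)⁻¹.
-0.1538 + 0.1538i + 0.1538j - 0.0769k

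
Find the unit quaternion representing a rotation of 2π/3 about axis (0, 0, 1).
0.5 + 0.866k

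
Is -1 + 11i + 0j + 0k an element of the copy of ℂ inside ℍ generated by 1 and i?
Yes. The quaternion -1 + 11i has j- and k-coefficients y = z = 0, so it lies in the complex subalgebra spanned by 1 and i.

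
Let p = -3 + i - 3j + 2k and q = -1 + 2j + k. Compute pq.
7 - 8i - 4j - 3k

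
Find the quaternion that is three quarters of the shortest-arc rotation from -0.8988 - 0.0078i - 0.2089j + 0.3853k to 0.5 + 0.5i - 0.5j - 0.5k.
-0.6691 - 0.4072i + 0.3435j + 0.5182k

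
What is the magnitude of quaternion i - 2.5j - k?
2.872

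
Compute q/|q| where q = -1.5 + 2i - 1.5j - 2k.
-0.4243 + 0.5657i - 0.4243j - 0.5657k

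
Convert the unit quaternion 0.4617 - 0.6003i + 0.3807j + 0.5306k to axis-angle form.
axis = (-0.6767, 0.4292, 0.5982), θ = 125°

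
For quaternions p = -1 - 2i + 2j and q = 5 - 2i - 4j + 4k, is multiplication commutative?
No: pq = -1 + 22j + 8k ≠ -1 - 16i + 6j - 16k = qp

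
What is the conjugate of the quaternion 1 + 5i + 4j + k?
1 - 5i - 4j - k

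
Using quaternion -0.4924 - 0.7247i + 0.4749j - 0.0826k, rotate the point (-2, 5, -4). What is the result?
(-3.527, 4.062, 4.007)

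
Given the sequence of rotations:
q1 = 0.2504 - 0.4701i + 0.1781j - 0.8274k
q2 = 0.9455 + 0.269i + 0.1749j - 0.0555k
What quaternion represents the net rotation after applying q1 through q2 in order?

q2 · q1 = 0.2861 - 0.5119i + 0.4608j - 0.6661k
0.2861 - 0.5119i + 0.4608j - 0.6661k


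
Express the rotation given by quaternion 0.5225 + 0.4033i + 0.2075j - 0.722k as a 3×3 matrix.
[[-0.1287, 0.9219, -0.3655], [-0.5871, -0.3679, -0.7211], [-0.7992, 0.1218, 0.5886]]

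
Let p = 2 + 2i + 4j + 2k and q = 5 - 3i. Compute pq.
16 + 4i + 14j + 22k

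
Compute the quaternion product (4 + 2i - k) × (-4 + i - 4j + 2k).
-16 - 8i - 21j + 4k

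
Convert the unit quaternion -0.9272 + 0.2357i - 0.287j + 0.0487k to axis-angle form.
axis = (0.6293, -0.7662, 0.13), θ = 316°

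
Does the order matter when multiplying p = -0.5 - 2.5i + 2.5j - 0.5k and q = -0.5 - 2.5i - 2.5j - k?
Yes: pq = -0.25 - 1.25i - 1.25j + 13.25k ≠ -0.25 + 6.25i + 1.25j - 11.75k = qp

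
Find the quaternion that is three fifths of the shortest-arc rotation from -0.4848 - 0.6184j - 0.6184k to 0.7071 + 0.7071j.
-0.6529 - 0.7099j - 0.264k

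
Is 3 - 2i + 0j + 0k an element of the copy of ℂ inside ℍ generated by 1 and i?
Yes. The quaternion 3 - 2i has j- and k-coefficients y = z = 0, so it lies in the complex subalgebra spanned by 1 and i.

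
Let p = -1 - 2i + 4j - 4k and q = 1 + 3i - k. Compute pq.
1 - 9i - 10j - 15k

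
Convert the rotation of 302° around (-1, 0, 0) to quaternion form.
-0.8746 - 0.4848i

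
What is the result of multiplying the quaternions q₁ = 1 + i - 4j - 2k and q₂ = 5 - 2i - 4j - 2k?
-13 + 3i - 18j - 24k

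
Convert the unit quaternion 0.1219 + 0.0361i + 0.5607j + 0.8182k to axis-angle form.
axis = (0.0364, 0.5649, 0.8243), θ = 166°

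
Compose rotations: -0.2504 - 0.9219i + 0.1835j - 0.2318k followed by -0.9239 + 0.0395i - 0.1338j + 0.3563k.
0.3749 + 0.8075i - 0.4553j + 0.0088k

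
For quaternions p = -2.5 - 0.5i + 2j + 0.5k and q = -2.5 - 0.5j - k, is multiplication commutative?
No: pq = 7.75 - 0.5i - 4.25j + 1.5k ≠ 7.75 + 3i - 3.25j + k = qp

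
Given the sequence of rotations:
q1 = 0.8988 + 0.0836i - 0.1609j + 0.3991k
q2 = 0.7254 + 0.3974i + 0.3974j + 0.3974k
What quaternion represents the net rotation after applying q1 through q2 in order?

q2 · q1 = 0.5241 + 0.6404i + 0.1151j + 0.5495k
0.5241 + 0.6404i + 0.1151j + 0.5495k


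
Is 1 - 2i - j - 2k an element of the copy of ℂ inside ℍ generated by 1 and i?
No. The quaternion 1 - 2i - j - 2k has j-coefficient y = -1 and k-coefficient z = -2, not both zero, so it does not lie in the complex subalgebra spanned by 1 and i.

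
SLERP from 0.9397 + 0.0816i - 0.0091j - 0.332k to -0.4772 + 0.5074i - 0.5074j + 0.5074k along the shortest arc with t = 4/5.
0.624 - 0.4114i + 0.4283j - 0.5079k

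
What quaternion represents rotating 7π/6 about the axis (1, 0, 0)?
-0.2588 + 0.9659i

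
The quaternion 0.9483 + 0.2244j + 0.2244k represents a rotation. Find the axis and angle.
axis = (0, √2/2, √2/2), θ = 37°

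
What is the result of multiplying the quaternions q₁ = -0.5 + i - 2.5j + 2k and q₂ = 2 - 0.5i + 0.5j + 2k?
-3.25 - 3.75i - 8.25j + 2.25k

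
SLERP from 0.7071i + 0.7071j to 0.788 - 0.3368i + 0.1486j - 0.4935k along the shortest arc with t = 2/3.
-0.6505 + 0.6069i + 0.2062j + 0.4074k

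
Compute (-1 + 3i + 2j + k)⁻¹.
-0.0667 - 0.2i - 0.1333j - 0.0667k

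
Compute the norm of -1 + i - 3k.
√11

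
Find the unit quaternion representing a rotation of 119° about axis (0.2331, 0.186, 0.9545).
0.5075 + 0.2008i + 0.1603j + 0.8224k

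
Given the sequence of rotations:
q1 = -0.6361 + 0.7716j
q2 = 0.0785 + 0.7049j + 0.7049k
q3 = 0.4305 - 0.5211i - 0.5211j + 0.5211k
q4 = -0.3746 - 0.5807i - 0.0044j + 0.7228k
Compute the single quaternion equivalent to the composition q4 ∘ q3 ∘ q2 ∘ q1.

q2 · q1 = -0.5938 - 0.5439i - 0.3878j - 0.4484k
q3 · q2 · q1 = -0.5075 + 0.511i - 0.3746j - 0.5838k
q4 · q3 · q2 · q1 = 0.9072 + 0.3766i + 0.1729j + 0.0716k
0.9072 + 0.3766i + 0.1729j + 0.0716k


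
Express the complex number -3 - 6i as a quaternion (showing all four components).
-3 - 6i + 0j + 0k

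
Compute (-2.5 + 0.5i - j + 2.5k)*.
-2.5 - 0.5i + j - 2.5k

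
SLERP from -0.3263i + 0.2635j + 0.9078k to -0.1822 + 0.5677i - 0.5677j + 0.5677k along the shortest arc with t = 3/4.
-0.1599 + 0.3854i - 0.4071j + 0.8125k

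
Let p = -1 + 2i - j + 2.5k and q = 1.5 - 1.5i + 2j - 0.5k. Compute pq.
4.75 - 6.25j + 6.75k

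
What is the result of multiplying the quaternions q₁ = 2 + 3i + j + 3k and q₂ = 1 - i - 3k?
14 - 2i + 7j - 2k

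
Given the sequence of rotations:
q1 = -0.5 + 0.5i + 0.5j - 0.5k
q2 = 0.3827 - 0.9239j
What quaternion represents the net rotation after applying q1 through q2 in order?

q2 · q1 = 0.2706 + 0.6533i + 0.6533j + 0.2706k
0.2706 + 0.6533i + 0.6533j + 0.2706k


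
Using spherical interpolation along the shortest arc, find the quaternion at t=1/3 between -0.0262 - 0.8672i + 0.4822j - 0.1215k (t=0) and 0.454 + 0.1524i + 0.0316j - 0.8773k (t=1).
-0.2466 - 0.8199i + 0.3985j + 0.3288k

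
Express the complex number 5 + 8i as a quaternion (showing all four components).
5 + 8i + 0j + 0k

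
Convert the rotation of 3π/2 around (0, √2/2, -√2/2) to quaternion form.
-0.7071 + 0.5j - 0.5k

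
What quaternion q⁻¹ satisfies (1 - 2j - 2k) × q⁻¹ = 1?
0.1111 + 0.2222j + 0.2222k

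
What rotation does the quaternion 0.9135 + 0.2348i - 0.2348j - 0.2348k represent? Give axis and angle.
axis = (√3/3, -√3/3, -√3/3), θ = 48°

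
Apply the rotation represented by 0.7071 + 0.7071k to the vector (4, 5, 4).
(-5, 4, 4)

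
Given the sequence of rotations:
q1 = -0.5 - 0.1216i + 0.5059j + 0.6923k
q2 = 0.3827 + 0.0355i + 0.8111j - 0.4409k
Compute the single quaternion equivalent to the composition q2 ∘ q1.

q2 · q1 = -0.2921 + 0.7203i - 0.1829j + 0.602k
-0.2921 + 0.7203i - 0.1829j + 0.602k


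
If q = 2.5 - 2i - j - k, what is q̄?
2.5 + 2i + j + k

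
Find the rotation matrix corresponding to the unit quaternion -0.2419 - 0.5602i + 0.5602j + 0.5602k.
[[-0.2553, -0.3566, -0.8987], [-0.8987, -0.2553, 0.3566], [-0.3566, 0.8987, -0.2553]]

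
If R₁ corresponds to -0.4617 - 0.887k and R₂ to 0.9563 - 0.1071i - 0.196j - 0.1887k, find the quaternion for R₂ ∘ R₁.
-0.6089 + 0.2233i - 0.0045j - 0.7611k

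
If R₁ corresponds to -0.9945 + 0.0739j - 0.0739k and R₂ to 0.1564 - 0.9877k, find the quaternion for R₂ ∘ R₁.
-0.2285 + 0.073i + 0.0116j + 0.9707k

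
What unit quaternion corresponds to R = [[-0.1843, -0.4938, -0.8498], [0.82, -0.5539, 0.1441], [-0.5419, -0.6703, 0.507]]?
0.4384 - 0.4644i - 0.1756j + 0.7492k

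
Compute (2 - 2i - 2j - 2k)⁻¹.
0.125 + 0.125i + 0.125j + 0.125k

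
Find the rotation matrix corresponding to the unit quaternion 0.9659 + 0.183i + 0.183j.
[[0.933, 0.067, 0.3535], [0.067, 0.933, -0.3535], [-0.3535, 0.3535, 0.866]]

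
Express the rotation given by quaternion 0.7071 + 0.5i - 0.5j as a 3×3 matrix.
[[0.5, -0.5, -0.7071], [-0.5, 0.5, -0.7071], [0.7071, 0.7071, 0]]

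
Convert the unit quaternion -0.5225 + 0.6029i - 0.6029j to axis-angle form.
axis = (√2/2, -√2/2, 0), θ = 243°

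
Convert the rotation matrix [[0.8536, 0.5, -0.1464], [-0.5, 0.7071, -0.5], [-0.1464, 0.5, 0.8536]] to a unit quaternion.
0.9239 + 0.2706i - 0.2706k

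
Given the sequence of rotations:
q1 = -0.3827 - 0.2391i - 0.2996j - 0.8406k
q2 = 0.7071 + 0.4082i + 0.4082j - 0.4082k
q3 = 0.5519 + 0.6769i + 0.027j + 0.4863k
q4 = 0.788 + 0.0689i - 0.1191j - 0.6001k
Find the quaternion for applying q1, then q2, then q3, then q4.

q2 · q1 = -0.3938 - 0.7907i + 0.0727j - 0.4629k
q3 · q2 · q1 = 0.541 - 0.7508i - 0.0417j - 0.3764k
q4 · q3 · q2 · q1 = 0.2472 - 0.5346i + 0.3792j - 0.7136k
0.2472 - 0.5346i + 0.3792j - 0.7136k


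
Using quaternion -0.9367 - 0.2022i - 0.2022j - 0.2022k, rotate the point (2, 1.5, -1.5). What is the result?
(0.537, 2.621, -1.158)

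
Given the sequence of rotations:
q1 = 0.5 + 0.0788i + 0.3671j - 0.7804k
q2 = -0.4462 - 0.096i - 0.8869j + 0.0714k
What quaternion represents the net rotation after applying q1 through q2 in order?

q2 · q1 = 0.1658 + 0.5828i - 0.6765j + 0.4186k
0.1658 + 0.5828i - 0.6765j + 0.4186k


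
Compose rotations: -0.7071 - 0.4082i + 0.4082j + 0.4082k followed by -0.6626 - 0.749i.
0.1628 + 0.8001i + 0.0353j - 0.5762k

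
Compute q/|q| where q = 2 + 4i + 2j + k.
0.4 + 0.8i + 0.4j + 0.2k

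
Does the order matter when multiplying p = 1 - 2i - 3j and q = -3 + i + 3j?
Yes: pq = 8 + 7i + 12j - 3k ≠ 8 + 7i + 12j + 3k = qp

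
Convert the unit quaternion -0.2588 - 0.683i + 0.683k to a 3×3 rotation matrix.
[[0.067, 0.3535, -0.933], [-0.3535, -0.866, -0.3535], [-0.933, 0.3535, 0.067]]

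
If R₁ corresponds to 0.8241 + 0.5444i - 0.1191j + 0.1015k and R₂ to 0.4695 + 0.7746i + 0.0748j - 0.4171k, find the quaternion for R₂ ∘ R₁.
0.0165 + 0.8519i - 0.3j - 0.4291k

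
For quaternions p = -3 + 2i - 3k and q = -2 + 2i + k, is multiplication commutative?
No: pq = 5 - 10i - 8j + 3k ≠ 5 - 10i + 8j + 3k = qp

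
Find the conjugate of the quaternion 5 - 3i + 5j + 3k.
5 + 3i - 5j - 3k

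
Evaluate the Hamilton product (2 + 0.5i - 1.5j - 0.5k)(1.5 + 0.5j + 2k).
4.75 - 2i - 2.25j + 3.5k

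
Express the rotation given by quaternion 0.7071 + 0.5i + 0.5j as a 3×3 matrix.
[[0.5, 0.5, 0.7071], [0.5, 0.5, -0.7071], [-0.7071, 0.7071, 0]]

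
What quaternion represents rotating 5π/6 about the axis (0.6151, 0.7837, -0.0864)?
0.2588 + 0.5941i + 0.757j - 0.0835k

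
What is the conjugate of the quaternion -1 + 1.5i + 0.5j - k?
-1 - 1.5i - 0.5j + k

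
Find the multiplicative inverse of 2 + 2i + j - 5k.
0.0588 - 0.0588i - 0.0294j + 0.1471k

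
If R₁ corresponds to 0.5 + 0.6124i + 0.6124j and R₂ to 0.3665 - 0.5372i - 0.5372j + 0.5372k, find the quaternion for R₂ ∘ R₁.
0.8412 - 0.3731i + 0.2848j + 0.2686k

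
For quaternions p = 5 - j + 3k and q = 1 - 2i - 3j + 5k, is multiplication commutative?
No: pq = -13 - 6i - 22j + 26k ≠ -13 - 14i - 10j + 30k = qp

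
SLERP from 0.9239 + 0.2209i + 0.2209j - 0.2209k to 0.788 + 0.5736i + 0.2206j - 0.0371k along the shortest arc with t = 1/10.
0.9175 + 0.259i + 0.2227j - 0.2038k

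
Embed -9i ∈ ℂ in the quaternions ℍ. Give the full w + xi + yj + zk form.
0 - 9i + 0j + 0k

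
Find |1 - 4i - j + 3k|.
√27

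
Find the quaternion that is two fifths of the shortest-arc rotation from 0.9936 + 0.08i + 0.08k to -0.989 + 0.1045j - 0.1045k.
0.9939 + 0.0481i - 0.0419j + 0.09k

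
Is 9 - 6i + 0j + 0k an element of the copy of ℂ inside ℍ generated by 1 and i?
Yes. The quaternion 9 - 6i has j- and k-coefficients y = z = 0, so it lies in the complex subalgebra spanned by 1 and i.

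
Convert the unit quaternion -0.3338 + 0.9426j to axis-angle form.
axis = (0, 1, 0), θ = 219°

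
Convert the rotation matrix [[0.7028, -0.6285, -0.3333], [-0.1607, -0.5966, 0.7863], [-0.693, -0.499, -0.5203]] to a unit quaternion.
-0.3827 + 0.8396i - 0.235j - 0.3056k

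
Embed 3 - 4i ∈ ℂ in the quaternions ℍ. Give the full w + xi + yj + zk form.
3 - 4i + 0j + 0k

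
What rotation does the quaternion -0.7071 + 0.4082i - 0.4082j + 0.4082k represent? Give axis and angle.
axis = (√3/3, -√3/3, √3/3), θ = 3π/2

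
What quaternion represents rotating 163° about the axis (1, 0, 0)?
0.1478 + 0.989i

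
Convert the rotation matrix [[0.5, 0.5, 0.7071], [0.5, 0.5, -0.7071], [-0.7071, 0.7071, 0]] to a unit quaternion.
0.7071 + 0.5i + 0.5j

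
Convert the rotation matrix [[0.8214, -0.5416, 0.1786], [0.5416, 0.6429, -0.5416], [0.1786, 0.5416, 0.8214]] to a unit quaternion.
0.9063 + 0.2988i + 0.2988k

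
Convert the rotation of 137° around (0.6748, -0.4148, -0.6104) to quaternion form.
0.3665 + 0.6278i - 0.3859j - 0.5679k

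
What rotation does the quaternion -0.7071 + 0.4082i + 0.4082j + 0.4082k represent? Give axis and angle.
axis = (√3/3, √3/3, √3/3), θ = 3π/2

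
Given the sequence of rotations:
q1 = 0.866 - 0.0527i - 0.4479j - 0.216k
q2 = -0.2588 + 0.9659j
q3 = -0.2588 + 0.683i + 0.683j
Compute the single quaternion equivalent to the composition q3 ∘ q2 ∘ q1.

q2 · q1 = 0.2085 - 0.195i + 0.9524j + 0.1068k
q3 · q2 · q1 = -0.5713 + 0.2658i - 0.177j + 0.756k
-0.5713 + 0.2658i - 0.177j + 0.756k


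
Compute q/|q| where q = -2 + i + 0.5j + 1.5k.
-0.7303 + 0.3651i + 0.1826j + 0.5477k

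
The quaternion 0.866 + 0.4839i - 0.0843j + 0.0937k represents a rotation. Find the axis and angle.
axis = (0.9677, -0.1686, 0.1874), θ = π/3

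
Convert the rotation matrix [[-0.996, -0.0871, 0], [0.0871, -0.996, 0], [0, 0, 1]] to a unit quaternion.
0.0436 + 0.999k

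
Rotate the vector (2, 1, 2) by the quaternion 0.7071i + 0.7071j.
(1, 2, -2)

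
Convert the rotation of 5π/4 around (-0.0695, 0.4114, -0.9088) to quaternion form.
-0.3827 - 0.0642i + 0.3801j - 0.8396k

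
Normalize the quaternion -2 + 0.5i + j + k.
-0.8 + 0.2i + 0.4j + 0.4k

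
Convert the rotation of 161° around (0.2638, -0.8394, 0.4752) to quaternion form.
0.165 + 0.2602i - 0.8279j + 0.4687k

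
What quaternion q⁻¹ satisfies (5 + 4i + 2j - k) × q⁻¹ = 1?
0.1087 - 0.087i - 0.0435j + 0.0217k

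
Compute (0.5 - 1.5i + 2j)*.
0.5 + 1.5i - 2j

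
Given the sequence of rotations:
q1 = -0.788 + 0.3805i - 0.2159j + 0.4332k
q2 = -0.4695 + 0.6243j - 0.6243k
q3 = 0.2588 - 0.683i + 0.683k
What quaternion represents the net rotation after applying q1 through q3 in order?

q2 · q1 = 0.7752 - 0.043i - 0.6281j + 0.051k
q3 · q2 · q1 = 0.1364 - 0.1116i - 0.1571j + 0.9717k
0.1364 - 0.1116i - 0.1571j + 0.9717k


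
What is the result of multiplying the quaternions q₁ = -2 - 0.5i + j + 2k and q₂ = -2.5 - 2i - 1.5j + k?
3.5 + 9.25i - 3j - 4.25k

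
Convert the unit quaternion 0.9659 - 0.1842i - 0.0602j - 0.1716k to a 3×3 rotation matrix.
[[0.9339, 0.3537, -0.0531], [-0.3093, 0.8732, 0.3765], [0.1795, -0.3352, 0.9249]]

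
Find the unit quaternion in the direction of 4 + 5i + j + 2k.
0.5898 + 0.7372i + 0.1474j + 0.2949k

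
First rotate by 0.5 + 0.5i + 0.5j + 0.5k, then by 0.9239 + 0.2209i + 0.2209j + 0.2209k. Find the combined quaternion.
0.1306 + 0.5724i + 0.5724j + 0.5724k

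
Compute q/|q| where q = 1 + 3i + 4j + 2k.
0.1826 + 0.5477i + 0.7303j + 0.3651k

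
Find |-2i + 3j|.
√13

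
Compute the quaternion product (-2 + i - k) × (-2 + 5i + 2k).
1 - 12i - 7j - 2k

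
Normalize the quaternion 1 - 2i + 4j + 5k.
0.1474 - 0.2949i + 0.5898j + 0.7372k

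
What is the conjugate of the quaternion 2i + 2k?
-2i - 2k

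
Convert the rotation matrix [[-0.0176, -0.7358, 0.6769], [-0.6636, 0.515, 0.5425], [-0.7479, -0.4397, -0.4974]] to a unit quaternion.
0.5 - 0.4911i + 0.7124j + 0.0361k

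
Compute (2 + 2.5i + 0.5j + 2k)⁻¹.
0.1379 - 0.1724i - 0.0345j - 0.1379k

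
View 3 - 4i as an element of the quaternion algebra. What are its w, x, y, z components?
3 - 4i + 0j + 0k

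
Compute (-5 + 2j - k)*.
-5 - 2j + k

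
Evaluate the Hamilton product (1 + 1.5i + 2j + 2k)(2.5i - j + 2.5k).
-6.75 + 9.5i + 0.25j - 4k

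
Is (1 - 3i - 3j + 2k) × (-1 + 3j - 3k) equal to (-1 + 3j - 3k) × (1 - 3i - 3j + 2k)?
No: pq = 14 + 6i - 3j - 14k ≠ 14 + 15j + 4k = qp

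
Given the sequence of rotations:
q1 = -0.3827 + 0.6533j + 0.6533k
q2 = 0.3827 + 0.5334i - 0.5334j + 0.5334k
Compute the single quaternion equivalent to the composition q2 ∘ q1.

q2 · q1 = -0.1465 - 0.9011i + 0.1057j + 0.3944k
-0.1465 - 0.9011i + 0.1057j + 0.3944k


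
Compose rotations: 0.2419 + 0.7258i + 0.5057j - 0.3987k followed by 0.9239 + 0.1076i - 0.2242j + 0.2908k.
0.3747 + 0.6389i + 0.6669j - 0.0809k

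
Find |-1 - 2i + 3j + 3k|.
√23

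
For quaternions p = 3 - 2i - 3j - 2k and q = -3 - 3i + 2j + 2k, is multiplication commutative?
No: pq = -5 - 5i + 25j - k ≠ -5 - i + 5j + 25k = qp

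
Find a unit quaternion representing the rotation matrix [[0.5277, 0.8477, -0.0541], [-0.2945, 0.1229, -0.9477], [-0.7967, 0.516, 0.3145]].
0.7009 + 0.5221i + 0.2649j - 0.4074k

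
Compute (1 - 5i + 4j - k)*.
1 + 5i - 4j + k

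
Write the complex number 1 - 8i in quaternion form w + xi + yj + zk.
1 - 8i + 0j + 0k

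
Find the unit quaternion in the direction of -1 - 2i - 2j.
-0.3333 - 0.6667i - 0.6667j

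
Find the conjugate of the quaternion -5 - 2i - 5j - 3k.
-5 + 2i + 5j + 3k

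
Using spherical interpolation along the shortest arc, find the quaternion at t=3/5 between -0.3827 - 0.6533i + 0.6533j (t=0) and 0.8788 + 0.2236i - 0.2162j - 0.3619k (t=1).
-0.7485 - 0.4403i + 0.4354j + 0.2374k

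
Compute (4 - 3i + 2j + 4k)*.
4 + 3i - 2j - 4k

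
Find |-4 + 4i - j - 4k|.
7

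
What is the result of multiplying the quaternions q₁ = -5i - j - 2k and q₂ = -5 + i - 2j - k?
1 + 22i - 2j + 21k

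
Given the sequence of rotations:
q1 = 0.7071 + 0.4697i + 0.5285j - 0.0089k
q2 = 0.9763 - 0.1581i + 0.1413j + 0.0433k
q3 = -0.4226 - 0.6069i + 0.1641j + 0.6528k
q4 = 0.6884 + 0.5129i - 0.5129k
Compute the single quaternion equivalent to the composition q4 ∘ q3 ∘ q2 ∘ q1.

q2 · q1 = 0.6903 + 0.3226i + 0.6348j - 0.128k
q3 · q2 · q1 = -0.1165 - 0.9907i - 0.0221j + 0.0665k
q4 · q3 · q2 · q1 = 0.462 - 0.7531i + 0.4588j + 0.0942k
0.462 - 0.7531i + 0.4588j + 0.0942k


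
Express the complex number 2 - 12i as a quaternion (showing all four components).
2 - 12i + 0j + 0k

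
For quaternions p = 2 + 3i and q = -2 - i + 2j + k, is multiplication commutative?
No: pq = -1 - 8i + j + 8k ≠ -1 - 8i + 7j - 4k = qp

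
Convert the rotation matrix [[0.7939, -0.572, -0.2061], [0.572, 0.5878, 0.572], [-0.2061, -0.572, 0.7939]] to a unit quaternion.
0.891 - 0.321i + 0.321k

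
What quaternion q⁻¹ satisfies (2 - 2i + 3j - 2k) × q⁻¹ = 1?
0.0952 + 0.0952i - 0.1429j + 0.0952k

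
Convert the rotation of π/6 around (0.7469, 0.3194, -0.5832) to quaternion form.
0.9659 + 0.1933i + 0.0827j - 0.1509k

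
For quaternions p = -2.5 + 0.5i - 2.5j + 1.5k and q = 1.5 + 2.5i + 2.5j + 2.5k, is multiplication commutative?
No: pq = -2.5 - 15.5i - 7.5j + 3.5k ≠ -2.5 + 4.5i - 12.5j - 11.5k = qp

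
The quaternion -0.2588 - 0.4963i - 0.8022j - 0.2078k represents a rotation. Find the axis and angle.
axis = (-0.5138, -0.8305, -0.2151), θ = 7π/6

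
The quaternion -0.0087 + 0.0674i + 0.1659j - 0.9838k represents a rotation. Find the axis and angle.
axis = (0.0674, 0.1659, -0.9838), θ = 181°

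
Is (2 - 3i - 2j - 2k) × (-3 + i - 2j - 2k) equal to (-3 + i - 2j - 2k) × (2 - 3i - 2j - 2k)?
No: pq = -11 + 11i - 6j + 10k ≠ -11 + 11i + 10j - 6k = qp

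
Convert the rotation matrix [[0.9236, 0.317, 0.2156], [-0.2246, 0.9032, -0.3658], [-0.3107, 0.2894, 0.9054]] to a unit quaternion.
0.9659 + 0.1696i + 0.1362j - 0.1402k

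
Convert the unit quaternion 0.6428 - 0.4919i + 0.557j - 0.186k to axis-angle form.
axis = (-0.6421, 0.7271, -0.2428), θ = 100°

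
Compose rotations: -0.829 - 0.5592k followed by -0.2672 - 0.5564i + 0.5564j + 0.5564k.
0.5326 + 0.1501i - 0.7724j - 0.3118k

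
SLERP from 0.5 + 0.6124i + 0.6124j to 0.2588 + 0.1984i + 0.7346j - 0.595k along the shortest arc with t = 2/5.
0.4349 + 0.4807i + 0.7155j - 0.2606k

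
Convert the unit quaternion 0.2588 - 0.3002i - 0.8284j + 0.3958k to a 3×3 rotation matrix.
[[-0.6858, 0.2925, -0.6664], [0.7022, 0.5064, -0.5004], [0.1911, -0.8111, -0.5527]]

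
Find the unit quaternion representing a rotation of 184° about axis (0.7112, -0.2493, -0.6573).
-0.0349 + 0.7108i - 0.2491j - 0.6569k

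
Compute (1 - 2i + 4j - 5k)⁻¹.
0.0217 + 0.0435i - 0.087j + 0.1087k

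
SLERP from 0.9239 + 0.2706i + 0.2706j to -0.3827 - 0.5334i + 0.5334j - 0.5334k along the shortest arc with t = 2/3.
0.6827 + 0.525i - 0.2981j + 0.4115k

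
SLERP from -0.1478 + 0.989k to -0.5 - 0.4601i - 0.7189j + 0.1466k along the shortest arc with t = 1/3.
-0.3416 - 0.2051i - 0.3205j + 0.8594k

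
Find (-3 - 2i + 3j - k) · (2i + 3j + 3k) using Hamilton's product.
-2 + 6i - 5j - 21k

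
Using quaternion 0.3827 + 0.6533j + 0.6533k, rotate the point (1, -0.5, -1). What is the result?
(-0.957, -0.427, -1.073)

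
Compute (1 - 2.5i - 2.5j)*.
1 + 2.5i + 2.5j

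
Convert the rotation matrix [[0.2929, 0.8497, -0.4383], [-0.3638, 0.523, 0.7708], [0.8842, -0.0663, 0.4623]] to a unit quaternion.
0.7547 - 0.2773i - 0.4381j - 0.402k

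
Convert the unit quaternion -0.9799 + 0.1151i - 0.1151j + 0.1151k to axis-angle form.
axis = (√3/3, -√3/3, √3/3), θ = 337°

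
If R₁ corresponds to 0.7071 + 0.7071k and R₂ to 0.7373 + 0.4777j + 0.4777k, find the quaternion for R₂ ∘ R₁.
0.1836 + 0.3378i + 0.3378j + 0.8591k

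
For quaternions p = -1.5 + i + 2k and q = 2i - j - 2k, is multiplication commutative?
No: pq = 2 - i + 7.5j + 2k ≠ 2 - 5i - 4.5j + 4k = qp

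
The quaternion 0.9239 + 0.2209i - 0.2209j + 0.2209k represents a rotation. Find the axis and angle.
axis = (√3/3, -√3/3, √3/3), θ = π/4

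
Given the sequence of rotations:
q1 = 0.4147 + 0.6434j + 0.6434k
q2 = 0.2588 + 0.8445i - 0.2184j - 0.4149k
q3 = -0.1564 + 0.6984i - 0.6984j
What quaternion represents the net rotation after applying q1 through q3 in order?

q2 · q1 = 0.5148 + 0.4766i - 0.4674j + 0.5378k
q3 · q2 · q1 = -0.7398 - 0.0906i - 0.662j - 0.0777k
-0.7398 - 0.0906i - 0.662j - 0.0777k


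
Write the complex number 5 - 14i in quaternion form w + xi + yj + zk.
5 - 14i + 0j + 0k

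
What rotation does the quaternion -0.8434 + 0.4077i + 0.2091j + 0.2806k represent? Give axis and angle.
axis = (0.7588, 0.3892, 0.5223), θ = 295°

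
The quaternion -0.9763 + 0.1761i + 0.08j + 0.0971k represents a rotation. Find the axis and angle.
axis = (0.8137, 0.3696, 0.4487), θ = 335°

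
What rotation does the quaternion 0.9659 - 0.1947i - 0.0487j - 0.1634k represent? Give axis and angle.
axis = (-0.7523, -0.1882, -0.6314), θ = π/6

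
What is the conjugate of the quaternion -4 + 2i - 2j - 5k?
-4 - 2i + 2j + 5k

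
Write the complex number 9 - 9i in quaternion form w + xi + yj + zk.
9 - 9i + 0j + 0k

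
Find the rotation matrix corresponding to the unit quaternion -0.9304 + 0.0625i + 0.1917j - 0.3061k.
[[0.7391, -0.5456, -0.395], [0.5936, 0.8048, -0.0011], [0.3185, -0.2337, 0.9187]]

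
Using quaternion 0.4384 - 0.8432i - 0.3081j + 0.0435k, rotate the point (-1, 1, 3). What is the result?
(-1.355, 1.154, -2.798)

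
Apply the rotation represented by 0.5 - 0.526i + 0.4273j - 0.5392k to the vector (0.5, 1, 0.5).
(0.614, -0.597, -0.876)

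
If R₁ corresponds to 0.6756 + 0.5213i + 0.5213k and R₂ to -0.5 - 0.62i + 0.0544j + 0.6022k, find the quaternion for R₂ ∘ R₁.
-0.3285 - 0.6512i + 0.6739j + 0.1178k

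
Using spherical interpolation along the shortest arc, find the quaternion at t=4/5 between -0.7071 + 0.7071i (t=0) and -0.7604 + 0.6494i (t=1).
-0.7501 + 0.6613i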